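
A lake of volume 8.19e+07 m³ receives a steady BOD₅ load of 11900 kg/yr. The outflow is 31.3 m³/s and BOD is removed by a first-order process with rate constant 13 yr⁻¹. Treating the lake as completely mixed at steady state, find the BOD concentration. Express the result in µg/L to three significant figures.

5.80 µg/L

Outflow Q = 31.3 m³/s × 3.156e+07 s/yr = 9.878e+08 m³/yr.
Steady-state CSTR mass balance: W = Q·C + k·V·C, so C = W/(Q + kV).
Q + kV = 9.878e+08 + 13·8.19e+07 = 2.052e+09 m³/yr.
C = 11900/2.052e+09 = 5.798e-06 kg/m³ = 0.005798 mg/L = 5.798 µg/L.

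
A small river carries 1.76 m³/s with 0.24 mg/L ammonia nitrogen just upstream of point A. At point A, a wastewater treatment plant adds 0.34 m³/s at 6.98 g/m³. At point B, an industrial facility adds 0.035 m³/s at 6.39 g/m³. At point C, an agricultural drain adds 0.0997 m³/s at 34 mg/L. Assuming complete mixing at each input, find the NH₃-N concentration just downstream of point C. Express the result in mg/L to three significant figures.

2.87 mg/L

After input A: C = (1.76·0.24 + 0.34·6.98) / 2.1 = 1.331 mg/L.
After input B: C = (2.1·1.331 + 0.035·6.39) / 2.135 = 1.414 mg/L.
After input C: C = (2.135·1.414 + 0.0997·34) / 2.235 = 2.868 mg/L.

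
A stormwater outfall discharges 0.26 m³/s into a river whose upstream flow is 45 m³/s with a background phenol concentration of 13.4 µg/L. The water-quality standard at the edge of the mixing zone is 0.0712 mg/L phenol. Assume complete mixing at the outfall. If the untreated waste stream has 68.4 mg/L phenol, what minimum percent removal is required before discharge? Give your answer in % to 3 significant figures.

13.4 µg/L = 0.0134 mg/L.
Mass balance: 0.0712·45.26 = 0.26·Cₑ + 45·0.0134.
Cₑ = (3.223 − 0.603) / 0.26 = 10.08 mg/L.
Required removal = 1 − 10.08/68.4 = 85.27 %.

85.3 %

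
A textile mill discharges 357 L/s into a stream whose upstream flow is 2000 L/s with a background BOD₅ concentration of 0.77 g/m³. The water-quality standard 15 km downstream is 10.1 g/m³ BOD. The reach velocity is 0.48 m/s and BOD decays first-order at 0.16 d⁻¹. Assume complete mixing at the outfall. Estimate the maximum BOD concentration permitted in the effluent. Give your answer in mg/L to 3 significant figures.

357 L/s = 0.357 m³/s.
2000 L/s = 2 m³/s.
Travel time to the compliance point: t = 1.5e+04/0.48 = 3.125e+04 s = 0.3617 d; decay factor exp(−0.16·0.3617) = 0.9438.
So the concentration just after mixing may be at most 10.1/0.9438 = 10.7 mg/L.
Mass balance: 10.7·2.357 = 0.357·Cₑ + 2·0.77.
Cₑ = (25.22 − 1.54) / 0.357 = 66.34 mg/L.

66.3 mg/L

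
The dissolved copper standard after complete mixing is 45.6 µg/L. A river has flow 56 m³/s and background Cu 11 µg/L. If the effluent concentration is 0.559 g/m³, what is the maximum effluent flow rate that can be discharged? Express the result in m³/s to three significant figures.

11 µg/L = 0.011 mg/L.
45.6 µg/L = 0.0456 mg/L.
Mass balance at complete mixing: C_std·(Q_w + Q_r) = Q_w·C_e + Q_r·C_b.
Rearranging, Q_w = Q_r·(C_std − C_b)/(C_e − C_std) = 56·(0.0456 − 0.011) / (0.559 − 0.0456) = 3.774 m³/s.

3.77 m³/s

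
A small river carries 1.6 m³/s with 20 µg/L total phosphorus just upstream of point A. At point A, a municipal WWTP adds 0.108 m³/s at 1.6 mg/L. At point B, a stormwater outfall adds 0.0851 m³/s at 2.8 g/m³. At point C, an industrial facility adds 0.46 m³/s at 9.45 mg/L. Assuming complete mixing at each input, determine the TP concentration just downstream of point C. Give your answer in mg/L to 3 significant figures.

20 µg/L = 0.02 mg/L.
After input A: C = (1.6·0.02 + 0.108·1.6) / 1.708 = 0.1199 mg/L.
After input B: C = (1.708·0.1199 + 0.0851·2.8) / 1.793 = 0.2471 mg/L.
After input C: C = (1.793·0.2471 + 0.46·9.45) / 2.253 = 2.126 mg/L.

2.13 mg/L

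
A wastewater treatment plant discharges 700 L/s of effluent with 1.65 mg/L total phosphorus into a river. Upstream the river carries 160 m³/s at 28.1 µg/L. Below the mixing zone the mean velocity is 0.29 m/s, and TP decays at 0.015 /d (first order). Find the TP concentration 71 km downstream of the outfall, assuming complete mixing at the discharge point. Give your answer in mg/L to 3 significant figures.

700 L/s = 0.7 m³/s.
28.1 µg/L = 0.0281 mg/L.
After complete mixing, C₀ = (0.7·1.65 + 160·0.0281) / 160.7 = 0.03516 mg/L.
Travel time t = 7.1e+04 m / 0.29 m/s = 2.448e+05 s = 2.834 d.
C = 0.03516·exp(−0.015·2.834) = 0.03516·0.9584 = 0.0337 mg/L.

0.0337 mg/L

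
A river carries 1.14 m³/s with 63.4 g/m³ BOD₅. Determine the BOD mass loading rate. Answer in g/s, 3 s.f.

Mass flux = Q·C = 1.14 m³/s × 63.4 g/m³ = 72.28 g/s.

72.3 g/s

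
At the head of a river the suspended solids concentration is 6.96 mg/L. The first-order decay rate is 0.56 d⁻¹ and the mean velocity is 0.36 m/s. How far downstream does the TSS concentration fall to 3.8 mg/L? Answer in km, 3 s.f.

From C = C₀·e^(−kt), t = ln(C₀/C)/k = ln(6.96/3.8)/0.56 = 0.6052/0.56 = 1.081 d.
Distance = v·t = 0.36 m/s × 9.337e+04 s = 3.361e+04 m = 33.61 km.

33.6 km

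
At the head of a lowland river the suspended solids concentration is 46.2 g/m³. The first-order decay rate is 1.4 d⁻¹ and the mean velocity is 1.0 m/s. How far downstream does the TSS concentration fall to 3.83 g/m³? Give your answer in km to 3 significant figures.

From C = C₀·e^(−kt), t = ln(C₀/C)/k = ln(46.2/3.83)/1.4 = 2.49/1.4 = 1.779 d.
Distance = v·t = 1.0 m/s × 1.537e+05 s = 1.537e+05 m = 153.7 km.

154 km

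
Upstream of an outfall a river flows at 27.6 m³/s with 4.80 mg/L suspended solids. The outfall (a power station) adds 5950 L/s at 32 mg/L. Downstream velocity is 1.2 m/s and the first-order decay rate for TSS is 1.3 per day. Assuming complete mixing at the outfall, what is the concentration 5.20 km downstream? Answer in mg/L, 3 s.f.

9.02 mg/L

5950 L/s = 5.95 m³/s.
After complete mixing, C₀ = (5.95·32 + 27.6·4.8) / 33.55 = 9.624 mg/L.
Travel time t = 5200 m / 1.2 m/s = 4333 s = 0.05015 d.
C = 9.624·exp(−1.3·0.05015) = 9.624·0.9369 = 9.016 mg/L.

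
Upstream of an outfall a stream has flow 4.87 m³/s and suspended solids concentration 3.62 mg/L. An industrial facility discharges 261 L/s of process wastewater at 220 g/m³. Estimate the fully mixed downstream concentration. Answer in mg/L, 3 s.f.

14.6 mg/L

261 L/s = 0.261 m³/s.
By mass balance at complete mixing, C = (0.261·220 + 4.87·3.62) / (0.261 + 4.87) = 75.05/5.131 = 14.63 mg/L.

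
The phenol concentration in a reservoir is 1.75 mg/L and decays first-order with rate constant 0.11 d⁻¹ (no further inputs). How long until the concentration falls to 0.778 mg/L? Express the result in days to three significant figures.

7.37 d

t = ln(C₀/C)/k = ln(1.75/0.778)/0.11 = 0.8106/0.11 = 7.369 d.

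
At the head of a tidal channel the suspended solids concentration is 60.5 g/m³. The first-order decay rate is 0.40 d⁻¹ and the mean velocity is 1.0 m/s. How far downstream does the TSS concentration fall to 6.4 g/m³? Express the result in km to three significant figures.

From C = C₀·e^(−kt), t = ln(C₀/C)/k = ln(60.5/6.4)/0.40 = 2.246/0.40 = 5.616 d.
Distance = v·t = 1.0 m/s × 4.852e+05 s = 4.852e+05 m = 485.2 km.

485 km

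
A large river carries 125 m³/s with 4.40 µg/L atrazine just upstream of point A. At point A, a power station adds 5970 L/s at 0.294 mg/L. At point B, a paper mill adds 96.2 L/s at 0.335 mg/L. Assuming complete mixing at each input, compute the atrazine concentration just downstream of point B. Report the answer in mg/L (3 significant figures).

0.0178 mg/L

4.40 µg/L = 0.0044 mg/L.
5970 L/s = 5.97 m³/s.
After input A: C = (125·0.0044 + 5.97·0.294) / 131 = 0.0176 mg/L.
96.2 L/s = 0.0962 m³/s.
After input B: C = (131·0.0176 + 0.0962·0.335) / 131.1 = 0.01783 mg/L.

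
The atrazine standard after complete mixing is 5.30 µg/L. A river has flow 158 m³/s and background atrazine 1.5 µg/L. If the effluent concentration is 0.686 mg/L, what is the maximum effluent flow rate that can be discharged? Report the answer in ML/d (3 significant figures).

1.5 µg/L = 0.0015 mg/L.
5.30 µg/L = 0.0053 mg/L.
Mass balance at complete mixing: C_std·(Q_w + Q_r) = Q_w·C_e + Q_r·C_b.
Rearranging, Q_w = Q_r·(C_std − C_b)/(C_e − C_std) = 158·(0.0053 − 0.0015) / (0.686 − 0.0053) = 0.882 m³/s.
= 76.21 ML/d.

76.2 ML/d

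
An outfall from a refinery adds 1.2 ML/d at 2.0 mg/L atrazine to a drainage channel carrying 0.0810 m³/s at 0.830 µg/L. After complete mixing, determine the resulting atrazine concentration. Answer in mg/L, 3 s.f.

0.293 mg/L

1.2 ML/d = 0.01389 m³/s.
0.830 µg/L = 0.00083 mg/L.
Flow-weighted mixing gives C = (0.01389·2 + 0.081·0.00083) / (0.01389 + 0.081) = 0.02785/0.09489 = 0.2934 mg/L.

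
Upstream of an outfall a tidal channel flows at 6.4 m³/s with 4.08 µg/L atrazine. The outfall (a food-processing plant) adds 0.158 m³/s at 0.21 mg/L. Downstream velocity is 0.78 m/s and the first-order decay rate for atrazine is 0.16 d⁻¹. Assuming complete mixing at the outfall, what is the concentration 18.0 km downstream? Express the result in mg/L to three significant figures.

0.00866 mg/L

4.08 µg/L = 0.00408 mg/L.
After complete mixing, C₀ = (0.158·0.21 + 6.4·0.00408) / 6.558 = 0.009041 mg/L.
Travel time t = 1.8e+04 m / 0.78 m/s = 2.308e+04 s = 0.2671 d.
C = 0.009041·exp(−0.16·0.2671) = 0.009041·0.9582 = 0.008663 mg/L.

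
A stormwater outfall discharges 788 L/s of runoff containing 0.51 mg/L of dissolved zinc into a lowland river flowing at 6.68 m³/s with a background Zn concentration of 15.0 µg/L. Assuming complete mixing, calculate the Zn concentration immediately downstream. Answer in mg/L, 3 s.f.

788 L/s = 0.788 m³/s.
15.0 µg/L = 0.015 mg/L.
Flow-weighted mixing gives C = (0.788·0.51 + 6.68·0.015) / (0.788 + 6.68) = 0.5021/7.468 = 0.06723 mg/L.

0.0672 mg/L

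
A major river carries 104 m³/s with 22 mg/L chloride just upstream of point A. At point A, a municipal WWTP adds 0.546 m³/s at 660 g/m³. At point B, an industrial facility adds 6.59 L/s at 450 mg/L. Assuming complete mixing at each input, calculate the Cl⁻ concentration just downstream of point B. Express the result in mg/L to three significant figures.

25.4 mg/L

After input A: C = (104·22 + 0.546·660) / 104.5 = 25.33 mg/L.
6.59 L/s = 0.00659 m³/s.
After input B: C = (104.5·25.33 + 0.00659·450) / 104.6 = 25.36 mg/L.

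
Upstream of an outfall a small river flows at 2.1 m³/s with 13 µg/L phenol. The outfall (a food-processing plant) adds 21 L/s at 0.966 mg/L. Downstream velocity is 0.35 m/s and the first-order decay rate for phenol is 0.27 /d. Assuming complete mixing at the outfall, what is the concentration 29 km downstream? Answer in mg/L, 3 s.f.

0.0173 mg/L

21 L/s = 0.021 m³/s.
13 µg/L = 0.013 mg/L.
After complete mixing, C₀ = (0.021·0.966 + 2.1·0.013) / 2.121 = 0.02244 mg/L.
Travel time t = 2.9e+04 m / 0.35 m/s = 8.286e+04 s = 0.959 d.
C = 0.02244·exp(−0.27·0.959) = 0.02244·0.7719 = 0.01732 mg/L.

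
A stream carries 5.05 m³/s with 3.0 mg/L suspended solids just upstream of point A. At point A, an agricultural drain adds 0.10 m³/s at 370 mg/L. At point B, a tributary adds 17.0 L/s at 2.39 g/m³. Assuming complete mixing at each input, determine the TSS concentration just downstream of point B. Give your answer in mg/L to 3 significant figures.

10.1 mg/L

After input A: C = (5.05·3 + 0.1·370) / 5.15 = 10.13 mg/L.
17.0 L/s = 0.017 m³/s.
After input B: C = (5.15·10.13 + 0.017·2.39) / 5.167 = 10.1 mg/L.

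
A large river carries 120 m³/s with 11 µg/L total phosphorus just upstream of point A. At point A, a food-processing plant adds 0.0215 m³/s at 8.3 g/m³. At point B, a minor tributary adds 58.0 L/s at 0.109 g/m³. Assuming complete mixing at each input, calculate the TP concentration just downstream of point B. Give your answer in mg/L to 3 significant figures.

0.0125 mg/L

11 µg/L = 0.011 mg/L.
After input A: C = (120·0.011 + 0.0215·8.3) / 120 = 0.01248 mg/L.
58.0 L/s = 0.058 m³/s.
After input B: C = (120·0.01248 + 0.058·0.109) / 120.1 = 0.01253 mg/L.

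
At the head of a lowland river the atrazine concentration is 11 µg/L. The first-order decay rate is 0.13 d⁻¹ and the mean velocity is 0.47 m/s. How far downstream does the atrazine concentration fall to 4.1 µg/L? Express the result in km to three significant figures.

308 km

From C = C₀·e^(−kt), t = ln(C₀/C)/k = ln(11/4.1)/0.13 = 0.9869/0.13 = 7.592 d.
Distance = v·t = 0.47 m/s × 6.559e+05 s = 3.083e+05 m = 308.3 km.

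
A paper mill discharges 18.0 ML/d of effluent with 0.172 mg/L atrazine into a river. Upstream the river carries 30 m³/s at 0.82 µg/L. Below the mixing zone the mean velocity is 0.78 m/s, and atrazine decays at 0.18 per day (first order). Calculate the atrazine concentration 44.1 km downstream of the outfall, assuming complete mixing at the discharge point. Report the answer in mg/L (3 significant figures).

18.0 ML/d = 0.2083 m³/s.
0.82 µg/L = 0.00082 mg/L.
After complete mixing, C₀ = (0.2083·0.172 + 30·0.00082) / 30.21 = 0.002001 mg/L.
Travel time t = 4.41e+04 m / 0.78 m/s = 5.654e+04 s = 0.6544 d.
C = 0.002001·exp(−0.18·0.6544) = 0.002001·0.8889 = 0.001778 mg/L.

0.00178 mg/L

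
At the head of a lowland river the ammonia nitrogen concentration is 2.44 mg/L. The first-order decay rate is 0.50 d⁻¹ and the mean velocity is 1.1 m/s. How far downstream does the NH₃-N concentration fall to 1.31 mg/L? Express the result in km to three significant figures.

118 km

From C = C₀·e^(−kt), t = ln(C₀/C)/k = ln(2.44/1.31)/0.50 = 0.622/0.50 = 1.244 d.
Distance = v·t = 1.1 m/s × 1.075e+05 s = 1.182e+05 m = 118.2 km.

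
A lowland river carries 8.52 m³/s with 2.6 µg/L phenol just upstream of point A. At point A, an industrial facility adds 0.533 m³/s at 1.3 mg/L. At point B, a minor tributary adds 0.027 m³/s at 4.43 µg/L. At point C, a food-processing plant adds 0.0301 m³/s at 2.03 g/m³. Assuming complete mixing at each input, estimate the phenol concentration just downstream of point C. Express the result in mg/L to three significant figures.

0.0852 mg/L

2.6 µg/L = 0.0026 mg/L.
After input A: C = (8.52·0.0026 + 0.533·1.3) / 9.053 = 0.07899 mg/L.
4.43 µg/L = 0.00443 mg/L.
After input B: C = (9.053·0.07899 + 0.027·0.00443) / 9.08 = 0.07876 mg/L.
After input C: C = (9.08·0.07876 + 0.0301·2.03) / 9.11 = 0.08521 mg/L.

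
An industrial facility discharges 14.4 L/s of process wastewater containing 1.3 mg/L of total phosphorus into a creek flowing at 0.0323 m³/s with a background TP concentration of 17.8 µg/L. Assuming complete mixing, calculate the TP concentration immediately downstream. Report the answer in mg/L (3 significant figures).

14.4 L/s = 0.0144 m³/s.
17.8 µg/L = 0.0178 mg/L.
Flow-weighted mixing gives C = (0.0144·1.3 + 0.0323·0.0178) / (0.0144 + 0.0323) = 0.01929/0.0467 = 0.4132 mg/L.

0.413 mg/L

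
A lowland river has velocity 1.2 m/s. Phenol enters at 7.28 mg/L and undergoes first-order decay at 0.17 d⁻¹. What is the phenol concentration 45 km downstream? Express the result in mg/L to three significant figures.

Travel time t = 45 km / 1.2 m/s = 4.5e+04/1.2 = 3.75e+04 s = 0.434 d.
First-order decay: C = 7.28·exp(−0.17·0.434) = 7.28·0.9289 = 6.762 mg/L.

6.76 mg/L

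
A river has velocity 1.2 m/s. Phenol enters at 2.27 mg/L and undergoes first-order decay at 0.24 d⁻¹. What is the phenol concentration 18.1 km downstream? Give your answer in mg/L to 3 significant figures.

2.18 mg/L

Travel time t = 18.1 km / 1.2 m/s = 1.81e+04/1.2 = 1.508e+04 s = 0.1746 d.
First-order decay: C = 2.27·exp(−0.24·0.1746) = 2.27·0.959 = 2.177 mg/L.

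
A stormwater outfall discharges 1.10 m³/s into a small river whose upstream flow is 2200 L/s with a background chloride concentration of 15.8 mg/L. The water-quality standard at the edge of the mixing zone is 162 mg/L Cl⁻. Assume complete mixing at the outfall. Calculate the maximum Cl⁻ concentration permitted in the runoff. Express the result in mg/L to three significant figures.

2200 L/s = 2.2 m³/s.
Mass balance: 162·3.3 = 1.1·Cₑ + 2.2·15.8.
Cₑ = (534.6 − 34.76) / 1.1 = 454.4 mg/L.

454 mg/L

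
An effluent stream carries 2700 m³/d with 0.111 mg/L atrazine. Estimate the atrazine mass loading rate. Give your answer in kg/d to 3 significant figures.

0.300 kg/d

2700 m³/d = 0.03125 m³/s.
Mass flux = Q·C = 0.03125 m³/s × 0.111 g/m³ = 0.003469 g/s.
= 0.003469 g/s × 86.4 = 0.2997 kg/d.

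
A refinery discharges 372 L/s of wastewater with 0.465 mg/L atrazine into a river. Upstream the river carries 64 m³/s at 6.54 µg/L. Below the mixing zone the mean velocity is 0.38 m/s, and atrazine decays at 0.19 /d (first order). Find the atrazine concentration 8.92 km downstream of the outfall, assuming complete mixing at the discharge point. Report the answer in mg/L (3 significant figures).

372 L/s = 0.372 m³/s.
6.54 µg/L = 0.00654 mg/L.
After complete mixing, C₀ = (0.372·0.465 + 64·0.00654) / 64.37 = 0.009189 mg/L.
Travel time t = 8920 m / 0.38 m/s = 2.347e+04 s = 0.2717 d.
C = 0.009189·exp(−0.19·0.2717) = 0.009189·0.9497 = 0.008727 mg/L.

0.00873 mg/L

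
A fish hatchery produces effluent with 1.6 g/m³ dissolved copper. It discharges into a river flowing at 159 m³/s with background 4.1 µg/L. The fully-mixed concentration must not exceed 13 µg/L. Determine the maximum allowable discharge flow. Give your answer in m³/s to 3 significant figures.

4.1 µg/L = 0.0041 mg/L.
13 µg/L = 0.013 mg/L.
Mass balance at complete mixing: C_std·(Q_w + Q_r) = Q_w·C_e + Q_r·C_b.
Rearranging, Q_w = Q_r·(C_std − C_b)/(C_e − C_std) = 159·(0.013 − 0.0041) / (1.6 − 0.013) = 0.8917 m³/s.

0.892 m³/s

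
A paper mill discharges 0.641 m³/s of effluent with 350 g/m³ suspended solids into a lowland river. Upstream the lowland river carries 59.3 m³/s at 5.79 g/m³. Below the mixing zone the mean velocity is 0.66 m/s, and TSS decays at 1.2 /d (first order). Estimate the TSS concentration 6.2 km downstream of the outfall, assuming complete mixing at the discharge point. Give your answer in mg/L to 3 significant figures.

After complete mixing, C₀ = (0.641·350 + 59.3·5.79) / 59.94 = 9.471 mg/L.
Travel time t = 6200 m / 0.66 m/s = 9394 s = 0.1087 d.
C = 9.471·exp(−1.2·0.1087) = 9.471·0.8777 = 8.312 mg/L.

8.31 mg/L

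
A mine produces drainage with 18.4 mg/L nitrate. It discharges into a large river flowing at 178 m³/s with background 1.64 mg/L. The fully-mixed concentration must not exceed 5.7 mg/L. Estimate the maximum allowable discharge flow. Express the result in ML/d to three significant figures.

4920 ML/d

Mass balance at complete mixing: C_std·(Q_w + Q_r) = Q_w·C_e + Q_r·C_b.
Rearranging, Q_w = Q_r·(C_std − C_b)/(C_e − C_std) = 178·(5.7 − 1.64) / (18.4 − 5.7) = 56.9 m³/s.
= 4917 ML/d.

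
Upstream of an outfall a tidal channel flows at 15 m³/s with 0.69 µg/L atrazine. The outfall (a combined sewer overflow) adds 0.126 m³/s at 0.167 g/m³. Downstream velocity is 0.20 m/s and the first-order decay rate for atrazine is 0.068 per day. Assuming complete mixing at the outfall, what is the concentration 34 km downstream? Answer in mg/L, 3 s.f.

0.69 µg/L = 0.00069 mg/L.
After complete mixing, C₀ = (0.126·0.167 + 15·0.00069) / 15.13 = 0.002075 mg/L.
Travel time t = 3.4e+04 m / 0.20 m/s = 1.7e+05 s = 1.968 d.
C = 0.002075·exp(−0.068·1.968) = 0.002075·0.8748 = 0.001815 mg/L.

0.00182 mg/L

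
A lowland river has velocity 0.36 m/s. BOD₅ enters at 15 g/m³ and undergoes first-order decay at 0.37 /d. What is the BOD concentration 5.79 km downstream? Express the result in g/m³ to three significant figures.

Travel time t = 5.79 km / 0.36 m/s = 5790/0.36 = 1.608e+04 s = 0.1861 d.
First-order decay: C = 15·exp(−0.37·0.1861) = 15·0.9334 = 14 g/m³.

14.0 g/m³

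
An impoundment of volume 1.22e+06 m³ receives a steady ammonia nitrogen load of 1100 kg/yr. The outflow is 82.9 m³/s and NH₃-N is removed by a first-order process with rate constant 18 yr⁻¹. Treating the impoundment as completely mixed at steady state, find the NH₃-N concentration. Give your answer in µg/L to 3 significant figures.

0.417 µg/L

Outflow Q = 82.9 m³/s × 3.156e+07 s/yr = 2.616e+09 m³/yr.
Steady-state CSTR mass balance: W = Q·C + k·V·C, so C = W/(Q + kV).
Q + kV = 2.616e+09 + 18·1.22e+06 = 2.638e+09 m³/yr.
C = 1100/2.638e+09 = 4.17e-07 kg/m³ = 0.000417 mg/L = 0.417 µg/L.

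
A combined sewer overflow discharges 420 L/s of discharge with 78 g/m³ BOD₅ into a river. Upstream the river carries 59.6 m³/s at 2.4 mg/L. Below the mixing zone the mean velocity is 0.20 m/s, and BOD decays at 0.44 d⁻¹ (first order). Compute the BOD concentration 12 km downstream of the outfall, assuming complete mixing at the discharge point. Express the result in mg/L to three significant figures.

2.16 mg/L

420 L/s = 0.42 m³/s.
After complete mixing, C₀ = (0.42·78 + 59.6·2.4) / 60.02 = 2.929 mg/L.
Travel time t = 1.2e+04 m / 0.20 m/s = 6e+04 s = 0.6944 d.
C = 2.929·exp(−0.44·0.6944) = 2.929·0.7367 = 2.158 mg/L.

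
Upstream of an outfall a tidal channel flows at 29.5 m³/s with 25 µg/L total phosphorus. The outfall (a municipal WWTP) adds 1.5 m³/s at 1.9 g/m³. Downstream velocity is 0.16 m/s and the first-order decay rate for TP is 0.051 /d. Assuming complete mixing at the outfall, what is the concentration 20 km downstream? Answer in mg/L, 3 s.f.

0.107 mg/L

25 µg/L = 0.025 mg/L.
After complete mixing, C₀ = (1.5·1.9 + 29.5·0.025) / 31 = 0.1157 mg/L.
Travel time t = 2e+04 m / 0.16 m/s = 1.25e+05 s = 1.447 d.
C = 0.1157·exp(−0.051·1.447) = 0.1157·0.9289 = 0.1075 mg/L.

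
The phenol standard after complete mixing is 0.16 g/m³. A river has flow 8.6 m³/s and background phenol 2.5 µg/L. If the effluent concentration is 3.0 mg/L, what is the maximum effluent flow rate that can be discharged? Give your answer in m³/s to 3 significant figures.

2.5 µg/L = 0.0025 mg/L.
Mass balance at complete mixing: C_std·(Q_w + Q_r) = Q_w·C_e + Q_r·C_b.
Rearranging, Q_w = Q_r·(C_std − C_b)/(C_e − C_std) = 8.6·(0.16 − 0.0025) / (3 − 0.16) = 0.4769 m³/s.

0.477 m³/s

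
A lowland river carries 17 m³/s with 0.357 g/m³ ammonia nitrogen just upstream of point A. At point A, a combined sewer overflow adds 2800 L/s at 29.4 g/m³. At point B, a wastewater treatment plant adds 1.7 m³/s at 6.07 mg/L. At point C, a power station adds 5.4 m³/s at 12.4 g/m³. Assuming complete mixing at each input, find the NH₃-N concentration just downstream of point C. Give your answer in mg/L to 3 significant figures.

6.16 mg/L

2800 L/s = 2.8 m³/s.
After input A: C = (17·0.357 + 2.8·29.4) / 19.8 = 4.464 mg/L.
After input B: C = (19.8·4.464 + 1.7·6.07) / 21.5 = 4.591 mg/L.
After input C: C = (21.5·4.591 + 5.4·12.4) / 26.9 = 6.159 mg/L.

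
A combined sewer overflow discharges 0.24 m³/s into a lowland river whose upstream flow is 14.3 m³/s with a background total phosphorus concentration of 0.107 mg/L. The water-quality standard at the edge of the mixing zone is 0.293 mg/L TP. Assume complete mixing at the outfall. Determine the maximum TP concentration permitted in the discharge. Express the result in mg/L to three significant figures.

11.4 mg/L

Mass balance: 0.293·14.54 = 0.24·Cₑ + 14.3·0.107.
Cₑ = (4.26 − 1.53) / 0.24 = 11.38 mg/L.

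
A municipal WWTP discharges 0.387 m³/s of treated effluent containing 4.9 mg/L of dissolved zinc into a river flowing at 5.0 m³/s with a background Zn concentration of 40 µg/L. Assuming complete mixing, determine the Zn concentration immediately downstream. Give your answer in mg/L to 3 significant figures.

40 µg/L = 0.04 mg/L.
Flow-weighted mixing gives C = (0.387·4.9 + 5·0.04) / (0.387 + 5) = 2.096/5.387 = 0.3891 mg/L.

0.389 mg/L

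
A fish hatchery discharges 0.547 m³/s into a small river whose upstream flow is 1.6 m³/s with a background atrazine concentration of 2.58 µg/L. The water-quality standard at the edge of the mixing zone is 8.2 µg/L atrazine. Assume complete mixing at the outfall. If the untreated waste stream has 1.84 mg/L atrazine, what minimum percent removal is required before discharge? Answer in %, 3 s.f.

98.7 %

2.58 µg/L = 0.00258 mg/L.
8.2 µg/L = 0.0082 mg/L.
Mass balance: 0.0082·2.147 = 0.547·Cₑ + 1.6·0.00258.
Cₑ = (0.01761 − 0.004128) / 0.547 = 0.02464 mg/L.
Required removal = 1 − 0.02464/1.84 = 98.66 %.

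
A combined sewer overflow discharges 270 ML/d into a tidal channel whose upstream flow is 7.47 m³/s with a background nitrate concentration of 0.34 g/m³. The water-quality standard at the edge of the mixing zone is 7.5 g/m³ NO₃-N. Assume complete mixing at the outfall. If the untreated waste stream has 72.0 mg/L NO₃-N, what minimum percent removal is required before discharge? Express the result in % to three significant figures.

270 ML/d = 3.125 m³/s.
Mass balance: 7.5·10.59 = 3.125·Cₑ + 7.47·0.34.
Cₑ = (79.46 − 2.54) / 3.125 = 24.62 mg/L.
Required removal = 1 − 24.62/72.0 = 65.81 %.

65.8 %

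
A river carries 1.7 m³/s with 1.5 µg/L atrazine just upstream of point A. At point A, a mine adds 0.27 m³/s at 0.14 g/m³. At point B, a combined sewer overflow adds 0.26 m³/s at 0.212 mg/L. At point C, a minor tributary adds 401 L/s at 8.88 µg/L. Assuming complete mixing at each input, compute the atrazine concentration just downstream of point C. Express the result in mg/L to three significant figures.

0.0376 mg/L

1.5 µg/L = 0.0015 mg/L.
After input A: C = (1.7·0.0015 + 0.27·0.14) / 1.97 = 0.02048 mg/L.
After input B: C = (1.97·0.02048 + 0.26·0.212) / 2.23 = 0.04281 mg/L.
401 L/s = 0.401 m³/s.
8.88 µg/L = 0.00888 mg/L.
After input C: C = (2.23·0.04281 + 0.401·0.00888) / 2.631 = 0.03764 mg/L.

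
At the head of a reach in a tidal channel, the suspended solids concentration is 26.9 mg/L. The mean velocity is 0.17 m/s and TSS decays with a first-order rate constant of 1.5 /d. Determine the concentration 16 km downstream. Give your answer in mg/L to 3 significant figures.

5.25 mg/L

Travel time t = 16 km / 0.17 m/s = 1.6e+04/0.17 = 9.412e+04 s = 1.089 d.
First-order decay: C = 26.9·exp(−1.5·1.089) = 26.9·0.1951 = 5.25 mg/L.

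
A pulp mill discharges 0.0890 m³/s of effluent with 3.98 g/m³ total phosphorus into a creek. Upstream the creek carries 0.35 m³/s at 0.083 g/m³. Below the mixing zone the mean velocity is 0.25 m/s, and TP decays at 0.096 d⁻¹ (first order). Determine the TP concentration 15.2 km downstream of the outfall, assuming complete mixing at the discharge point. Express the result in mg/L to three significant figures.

0.816 mg/L

After complete mixing, C₀ = (0.089·3.98 + 0.35·0.083) / 0.439 = 0.8731 mg/L.
Travel time t = 1.52e+04 m / 0.25 m/s = 6.08e+04 s = 0.7037 d.
C = 0.8731·exp(−0.096·0.7037) = 0.8731·0.9347 = 0.816 mg/L.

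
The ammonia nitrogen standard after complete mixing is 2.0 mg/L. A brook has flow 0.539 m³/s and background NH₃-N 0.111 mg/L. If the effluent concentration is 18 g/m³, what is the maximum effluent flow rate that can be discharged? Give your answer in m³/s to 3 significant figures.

0.0636 m³/s

Mass balance at complete mixing: C_std·(Q_w + Q_r) = Q_w·C_e + Q_r·C_b.
Rearranging, Q_w = Q_r·(C_std − C_b)/(C_e − C_std) = 0.539·(2 − 0.111) / (18 − 2) = 0.06364 m³/s.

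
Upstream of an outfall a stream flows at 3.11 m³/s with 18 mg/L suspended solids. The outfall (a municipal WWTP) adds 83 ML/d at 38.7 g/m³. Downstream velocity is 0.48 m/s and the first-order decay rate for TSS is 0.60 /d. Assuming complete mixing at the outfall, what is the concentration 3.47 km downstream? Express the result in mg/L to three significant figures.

83 ML/d = 0.9606 m³/s.
After complete mixing, C₀ = (0.9606·38.7 + 3.11·18) / 4.071 = 22.89 mg/L.
Travel time t = 3470 m / 0.48 m/s = 7229 s = 0.08367 d.
C = 22.89·exp(−0.60·0.08367) = 22.89·0.951 = 21.76 mg/L.

21.8 mg/L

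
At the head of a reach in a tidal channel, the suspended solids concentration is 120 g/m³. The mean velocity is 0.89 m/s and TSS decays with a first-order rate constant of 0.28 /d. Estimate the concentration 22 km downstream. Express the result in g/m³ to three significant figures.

111 g/m³

Travel time t = 22 km / 0.89 m/s = 2.2e+04/0.89 = 2.472e+04 s = 0.2861 d.
First-order decay: C = 120·exp(−0.28·0.2861) = 120·0.923 = 110.8 g/m³.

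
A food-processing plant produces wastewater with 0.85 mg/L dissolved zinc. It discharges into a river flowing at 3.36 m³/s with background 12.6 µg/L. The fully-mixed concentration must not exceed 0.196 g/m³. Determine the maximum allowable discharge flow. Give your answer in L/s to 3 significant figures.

942 L/s

12.6 µg/L = 0.0126 mg/L.
Mass balance at complete mixing: C_std·(Q_w + Q_r) = Q_w·C_e + Q_r·C_b.
Rearranging, Q_w = Q_r·(C_std − C_b)/(C_e − C_std) = 3.36·(0.196 − 0.0126) / (0.85 − 0.196) = 0.9422 m³/s.
= 942.2 L/s.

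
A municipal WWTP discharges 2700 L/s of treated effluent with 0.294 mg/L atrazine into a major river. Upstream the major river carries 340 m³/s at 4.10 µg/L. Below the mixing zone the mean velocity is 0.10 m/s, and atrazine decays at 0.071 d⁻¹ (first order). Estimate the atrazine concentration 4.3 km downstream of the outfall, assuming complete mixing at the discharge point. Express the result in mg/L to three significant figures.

0.00616 mg/L

2700 L/s = 2.7 m³/s.
4.10 µg/L = 0.0041 mg/L.
After complete mixing, C₀ = (2.7·0.294 + 340·0.0041) / 342.7 = 0.006384 mg/L.
Travel time t = 4300 m / 0.10 m/s = 4.3e+04 s = 0.4977 d.
C = 0.006384·exp(−0.071·0.4977) = 0.006384·0.9653 = 0.006162 mg/L.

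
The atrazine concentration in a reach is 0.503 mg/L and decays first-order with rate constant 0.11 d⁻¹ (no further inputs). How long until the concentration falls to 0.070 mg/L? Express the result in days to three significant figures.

17.9 d

t = ln(C₀/C)/k = ln(0.503/0.070)/0.11 = 1.972/0.11 = 17.93 d.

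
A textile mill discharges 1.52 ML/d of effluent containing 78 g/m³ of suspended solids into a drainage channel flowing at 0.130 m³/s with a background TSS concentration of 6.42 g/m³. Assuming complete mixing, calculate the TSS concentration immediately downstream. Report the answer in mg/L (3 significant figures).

1.52 ML/d = 0.01759 m³/s.
By mass balance at complete mixing, C = (0.01759·78 + 0.13·6.42) / (0.01759 + 0.13) = 2.207/0.1476 = 14.95 mg/L.

15.0 mg/L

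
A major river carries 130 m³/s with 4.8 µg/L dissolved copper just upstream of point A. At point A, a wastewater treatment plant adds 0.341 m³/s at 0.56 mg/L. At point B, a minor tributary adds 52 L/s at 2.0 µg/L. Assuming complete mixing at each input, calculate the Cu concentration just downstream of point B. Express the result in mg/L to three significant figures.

4.8 µg/L = 0.0048 mg/L.
After input A: C = (130·0.0048 + 0.341·0.56) / 130.3 = 0.006253 mg/L.
52 L/s = 0.052 m³/s.
2.0 µg/L = 0.002 mg/L.
After input B: C = (130.3·0.006253 + 0.052·0.002) / 130.4 = 0.006251 mg/L.

0.00625 mg/L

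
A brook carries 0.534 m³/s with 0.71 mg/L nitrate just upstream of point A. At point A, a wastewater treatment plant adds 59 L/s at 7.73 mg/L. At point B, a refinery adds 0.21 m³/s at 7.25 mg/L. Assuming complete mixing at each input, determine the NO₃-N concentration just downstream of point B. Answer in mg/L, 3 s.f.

2.94 mg/L

59 L/s = 0.059 m³/s.
After input A: C = (0.534·0.71 + 0.059·7.73) / 0.593 = 1.408 mg/L.
After input B: C = (0.593·1.408 + 0.21·7.25) / 0.803 = 2.936 mg/L.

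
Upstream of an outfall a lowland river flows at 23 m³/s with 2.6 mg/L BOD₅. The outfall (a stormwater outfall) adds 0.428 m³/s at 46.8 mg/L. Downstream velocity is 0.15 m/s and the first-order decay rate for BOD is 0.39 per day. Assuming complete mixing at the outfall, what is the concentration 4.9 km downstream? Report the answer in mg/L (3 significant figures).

After complete mixing, C₀ = (0.428·46.8 + 23·2.6) / 23.43 = 3.407 mg/L.
Travel time t = 4900 m / 0.15 m/s = 3.267e+04 s = 0.3781 d.
C = 3.407·exp(−0.39·0.3781) = 3.407·0.8629 = 2.94 mg/L.

2.94 mg/L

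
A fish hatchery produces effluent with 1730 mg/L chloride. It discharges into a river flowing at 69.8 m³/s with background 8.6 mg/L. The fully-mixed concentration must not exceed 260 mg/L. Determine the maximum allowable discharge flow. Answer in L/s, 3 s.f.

11900 L/s

Mass balance at complete mixing: C_std·(Q_w + Q_r) = Q_w·C_e + Q_r·C_b.
Rearranging, Q_w = Q_r·(C_std − C_b)/(C_e − C_std) = 69.8·(260 − 8.6) / (1730 − 260) = 11.94 m³/s.
= 1.194e+04 L/s.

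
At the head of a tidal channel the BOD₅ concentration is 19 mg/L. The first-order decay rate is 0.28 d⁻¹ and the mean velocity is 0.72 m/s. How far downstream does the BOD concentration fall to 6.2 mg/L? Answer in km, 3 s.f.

249 km

From C = C₀·e^(−kt), t = ln(C₀/C)/k = ln(19/6.2)/0.28 = 1.12/0.28 = 4 d.
Distance = v·t = 0.72 m/s × 3.456e+05 s = 2.488e+05 m = 248.8 km.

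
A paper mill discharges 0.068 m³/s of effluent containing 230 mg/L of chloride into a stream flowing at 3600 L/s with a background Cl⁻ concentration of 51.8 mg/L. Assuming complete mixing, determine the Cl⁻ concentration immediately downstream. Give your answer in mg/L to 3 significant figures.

3600 L/s = 3.6 m³/s.
By mass balance at complete mixing, C = (0.068·230 + 3.6·51.8) / (0.068 + 3.6) = 202.1/3.668 = 55.1 mg/L.

55.1 mg/L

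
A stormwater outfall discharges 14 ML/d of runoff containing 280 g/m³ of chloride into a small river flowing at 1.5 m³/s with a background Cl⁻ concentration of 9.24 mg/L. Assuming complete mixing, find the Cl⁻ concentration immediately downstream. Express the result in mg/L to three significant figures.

35.6 mg/L

14 ML/d = 0.162 m³/s.
Flow-weighted mixing gives C = (0.162·280 + 1.5·9.24) / (0.162 + 1.5) = 59.23/1.662 = 35.64 mg/L.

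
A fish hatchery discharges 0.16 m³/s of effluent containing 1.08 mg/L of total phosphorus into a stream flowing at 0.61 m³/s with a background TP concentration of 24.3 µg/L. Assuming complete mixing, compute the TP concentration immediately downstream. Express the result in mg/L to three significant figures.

24.3 µg/L = 0.0243 mg/L.
Conservation of mass across the mixing zone: C = (0.16·1.08 + 0.61·0.0243) / (0.16 + 0.61) = 0.1876/0.77 = 0.2437 mg/L.

0.244 mg/L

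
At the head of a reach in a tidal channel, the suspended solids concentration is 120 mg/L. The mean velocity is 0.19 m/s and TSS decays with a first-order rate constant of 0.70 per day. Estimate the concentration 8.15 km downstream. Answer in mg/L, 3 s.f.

Travel time t = 8.15 km / 0.19 m/s = 8150/0.19 = 4.289e+04 s = 0.4965 d.
First-order decay: C = 120·exp(−0.70·0.4965) = 120·0.7064 = 84.77 mg/L.

84.8 mg/L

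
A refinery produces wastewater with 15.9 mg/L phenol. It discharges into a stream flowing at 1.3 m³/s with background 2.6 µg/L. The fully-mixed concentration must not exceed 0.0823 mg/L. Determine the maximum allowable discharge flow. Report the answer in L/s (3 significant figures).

6.55 L/s

2.6 µg/L = 0.0026 mg/L.
Mass balance at complete mixing: C_std·(Q_w + Q_r) = Q_w·C_e + Q_r·C_b.
Rearranging, Q_w = Q_r·(C_std − C_b)/(C_e − C_std) = 1.3·(0.0823 − 0.0026) / (15.9 − 0.0823) = 0.00655 m³/s.
= 6.55 L/s.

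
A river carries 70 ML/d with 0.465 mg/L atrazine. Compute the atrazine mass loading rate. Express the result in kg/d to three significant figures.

32.6 kg/d

70 ML/d = 0.8102 m³/s.
Mass flux = Q·C = 0.8102 m³/s × 0.465 g/m³ = 0.3767 g/s.
= 0.3767 g/s × 86.4 = 32.55 kg/d.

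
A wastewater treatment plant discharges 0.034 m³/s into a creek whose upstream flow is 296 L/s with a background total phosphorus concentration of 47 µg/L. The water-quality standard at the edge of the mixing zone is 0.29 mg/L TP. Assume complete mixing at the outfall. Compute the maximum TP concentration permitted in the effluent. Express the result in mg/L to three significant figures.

2.41 mg/L

296 L/s = 0.296 m³/s.
47 µg/L = 0.047 mg/L.
Mass balance: 0.29·0.33 = 0.034·Cₑ + 0.296·0.047.
Cₑ = (0.0957 − 0.01391) / 0.034 = 2.406 mg/L.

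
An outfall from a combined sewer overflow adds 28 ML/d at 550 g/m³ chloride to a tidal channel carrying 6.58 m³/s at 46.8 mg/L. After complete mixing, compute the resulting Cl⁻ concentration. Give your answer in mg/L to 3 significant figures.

70.4 mg/L

28 ML/d = 0.3241 m³/s.
Conservation of mass across the mixing zone: C = (0.3241·550 + 6.58·46.8) / (0.3241 + 6.58) = 486.2/6.904 = 70.42 mg/L.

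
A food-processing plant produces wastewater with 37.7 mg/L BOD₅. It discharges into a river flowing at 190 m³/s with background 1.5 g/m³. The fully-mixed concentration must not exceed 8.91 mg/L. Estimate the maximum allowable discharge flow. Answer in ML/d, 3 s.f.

4230 ML/d

Mass balance at complete mixing: C_std·(Q_w + Q_r) = Q_w·C_e + Q_r·C_b.
Rearranging, Q_w = Q_r·(C_std − C_b)/(C_e − C_std) = 190·(8.91 − 1.5) / (37.7 − 8.91) = 48.9 m³/s.
= 4225 ML/d.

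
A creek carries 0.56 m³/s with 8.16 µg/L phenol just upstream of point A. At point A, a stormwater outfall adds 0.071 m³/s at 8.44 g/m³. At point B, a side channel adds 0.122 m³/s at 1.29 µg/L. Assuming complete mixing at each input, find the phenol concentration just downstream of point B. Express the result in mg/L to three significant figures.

8.16 µg/L = 0.00816 mg/L.
After input A: C = (0.56·0.00816 + 0.071·8.44) / 0.631 = 0.9569 mg/L.
1.29 µg/L = 0.00129 mg/L.
After input B: C = (0.631·0.9569 + 0.122·0.00129) / 0.753 = 0.8021 mg/L.

0.802 mg/L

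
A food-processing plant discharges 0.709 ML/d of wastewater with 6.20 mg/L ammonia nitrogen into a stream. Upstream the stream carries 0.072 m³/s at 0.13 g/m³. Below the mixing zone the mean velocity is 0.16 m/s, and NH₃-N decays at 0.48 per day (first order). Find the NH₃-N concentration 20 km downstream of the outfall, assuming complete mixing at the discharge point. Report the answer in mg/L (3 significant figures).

0.709 ML/d = 0.008206 m³/s.
After complete mixing, C₀ = (0.008206·6.2 + 0.072·0.13) / 0.08021 = 0.751 mg/L.
Travel time t = 2e+04 m / 0.16 m/s = 1.25e+05 s = 1.447 d.
C = 0.751·exp(−0.48·1.447) = 0.751·0.4994 = 0.375 mg/L.

0.375 mg/L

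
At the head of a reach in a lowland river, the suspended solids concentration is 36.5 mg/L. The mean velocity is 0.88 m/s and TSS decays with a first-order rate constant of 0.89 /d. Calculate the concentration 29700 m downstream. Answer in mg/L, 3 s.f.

25.8 mg/L

Travel time t = 29700 m / 0.88 m/s = 2.97e+04/0.88 = 3.375e+04 s = 0.3906 d.
First-order decay: C = 36.5·exp(−0.89·0.3906) = 36.5·0.7063 = 25.78 mg/L.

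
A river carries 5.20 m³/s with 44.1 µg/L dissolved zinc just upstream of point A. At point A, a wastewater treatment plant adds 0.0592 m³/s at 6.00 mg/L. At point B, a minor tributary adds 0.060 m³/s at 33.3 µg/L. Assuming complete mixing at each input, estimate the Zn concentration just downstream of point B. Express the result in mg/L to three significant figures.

44.1 µg/L = 0.0441 mg/L.
After input A: C = (5.2·0.0441 + 0.0592·6) / 5.259 = 0.1111 mg/L.
33.3 µg/L = 0.0333 mg/L.
After input B: C = (5.259·0.1111 + 0.06·0.0333) / 5.319 = 0.1103 mg/L.

0.110 mg/L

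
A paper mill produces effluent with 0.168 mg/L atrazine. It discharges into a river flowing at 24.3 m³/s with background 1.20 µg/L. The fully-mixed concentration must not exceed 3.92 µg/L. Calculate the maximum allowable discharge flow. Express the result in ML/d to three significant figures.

34.8 ML/d

1.20 µg/L = 0.0012 mg/L.
3.92 µg/L = 0.00392 mg/L.
Mass balance at complete mixing: C_std·(Q_w + Q_r) = Q_w·C_e + Q_r·C_b.
Rearranging, Q_w = Q_r·(C_std − C_b)/(C_e − C_std) = 24.3·(0.00392 − 0.0012) / (0.168 − 0.00392) = 0.4028 m³/s.
= 34.8 ML/d.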